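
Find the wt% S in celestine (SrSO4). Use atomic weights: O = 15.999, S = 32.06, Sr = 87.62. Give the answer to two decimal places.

Molar mass of SrSO4: 1*87.62 + 1*32.06 + 4*15.999 = 183.676 g/mol.
Mass of S per formula unit: 1 × 32.06 = 32.060 g.
Weight fraction S = 32.060 / 183.676 = 0.1745.

17.45 mass %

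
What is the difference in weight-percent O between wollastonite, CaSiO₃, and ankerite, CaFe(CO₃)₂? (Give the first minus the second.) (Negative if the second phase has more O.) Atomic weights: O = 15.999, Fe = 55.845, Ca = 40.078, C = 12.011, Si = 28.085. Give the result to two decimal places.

-3.13 percentage points

First mineral: 47.997 g O in 116.160 g formula = 41.32 wt% O.
Second mineral: 95.994 g O in 215.939 g formula = 44.45 wt% O.
41.32% − 44.45% gives a difference of -3.13 percentage points.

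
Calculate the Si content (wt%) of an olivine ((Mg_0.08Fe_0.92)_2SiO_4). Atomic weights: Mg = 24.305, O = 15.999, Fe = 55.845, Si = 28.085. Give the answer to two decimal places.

14.13 wt%

Formula mass = 0.16×24.305 + 1.84×55.845 + 1×28.085 + 4×15.999 = 198.725 g/mol, of which 28.085 g is Si.
So Si makes up 28.085/198.725 = 0.1413 of the mass, i.e. 14.13%.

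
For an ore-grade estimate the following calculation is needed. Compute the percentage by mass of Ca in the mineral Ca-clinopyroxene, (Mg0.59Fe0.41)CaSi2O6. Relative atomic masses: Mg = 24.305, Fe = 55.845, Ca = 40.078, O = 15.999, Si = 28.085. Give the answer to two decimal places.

Molar mass of (Mg0.59Fe0.41)CaSi2O6: 0.59*24.305 + 0.41*55.845 + 1*40.078 + 2*28.085 + 6*15.999 = 229.478 g/mol.
Mass of Ca per formula unit: 1 × 40.078 = 40.078 g.
Weight fraction Ca = 40.078 / 229.478 = 0.1746.

17.46 weight percent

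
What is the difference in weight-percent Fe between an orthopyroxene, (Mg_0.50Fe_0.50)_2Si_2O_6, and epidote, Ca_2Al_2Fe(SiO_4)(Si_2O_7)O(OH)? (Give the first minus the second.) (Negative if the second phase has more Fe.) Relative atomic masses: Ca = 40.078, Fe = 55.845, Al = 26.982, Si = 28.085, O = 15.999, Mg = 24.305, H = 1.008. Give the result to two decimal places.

M((Mg_0.50Fe_0.50)_2Si_2O_6) = 232.314 g/mol, so wt% Fe = 55.845/232.314 × 100 = 24.04%.
M(Ca_2Al_2Fe(SiO_4)(Si_2O_7)O(OH)) = 483.215 g/mol, so wt% Fe = 55.845/483.215 × 100 = 11.56%.
24.04 − 11.56 = 12.48 pp.

12.48 percentage points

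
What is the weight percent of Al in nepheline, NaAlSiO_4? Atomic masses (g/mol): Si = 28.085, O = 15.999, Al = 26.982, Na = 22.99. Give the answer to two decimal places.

18.99 weight percent

M(NaAlSiO_4) = 142.053 g/mol.
Al contributes 1 × 26.982 = 26.982 g per mole.
26.982/142.053 = 0.1899 → 18.99%.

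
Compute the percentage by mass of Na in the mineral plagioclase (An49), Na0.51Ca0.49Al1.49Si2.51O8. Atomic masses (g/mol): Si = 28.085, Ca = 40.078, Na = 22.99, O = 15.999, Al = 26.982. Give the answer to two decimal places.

4.34 mass %

Formula mass = 0.51*22.99 + 0.49*40.078 + 1.49*26.982 + 2.51*28.085 + 8*15.999 = 270.052 g/mol, of which 11.725 g is Na.
So Na makes up 11.725/270.052 = 0.0434 of the mass, i.e. 4.34%.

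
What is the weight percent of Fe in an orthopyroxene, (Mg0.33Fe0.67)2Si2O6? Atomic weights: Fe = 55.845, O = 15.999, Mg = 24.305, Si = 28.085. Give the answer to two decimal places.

30.79 wt%

M((Mg0.33Fe0.67)2Si2O6) = 243.038 g/mol.
Fe contributes 1.34 × 55.845 = 74.832 g per mole.
74.832/243.038 = 0.3079 → 30.79%.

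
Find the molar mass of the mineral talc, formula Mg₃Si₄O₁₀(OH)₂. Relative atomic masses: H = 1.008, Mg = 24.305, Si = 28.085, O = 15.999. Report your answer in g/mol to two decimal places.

M = 3×24.305 + 4×28.085 + 12×15.999 + 2×1.008

379.26 g/mol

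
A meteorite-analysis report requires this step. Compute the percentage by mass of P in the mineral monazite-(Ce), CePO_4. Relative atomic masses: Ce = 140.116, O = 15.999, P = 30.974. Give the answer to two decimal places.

13.18 mass %

Molar mass of CePO_4: 1·140.116 + 1·30.974 + 4·15.999 = 235.086 g/mol.
Mass of P per formula unit: 1 × 30.974 = 30.974 g.
Weight fraction P = 30.974 / 235.086 = 0.1318.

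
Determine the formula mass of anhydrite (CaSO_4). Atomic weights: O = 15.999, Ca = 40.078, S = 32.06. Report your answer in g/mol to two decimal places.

136.13 g/mol

Ca: 1 × 40.078 = 40.0780
S: 1 × 32.06 = 32.0600
O: 4 × 15.999 = 63.9960
Summing the contributions gives the formula mass.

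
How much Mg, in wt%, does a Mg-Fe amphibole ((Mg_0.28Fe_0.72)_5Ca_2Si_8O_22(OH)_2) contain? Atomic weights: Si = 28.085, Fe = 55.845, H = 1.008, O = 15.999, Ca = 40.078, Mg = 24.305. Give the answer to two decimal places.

Molar mass of (Mg_0.28Fe_0.72)_5Ca_2Si_8O_22(OH)_2: 1.40*24.305 + 3.60*55.845 + 2*40.078 + 8*28.085 + 24*15.999 + 2*1.008 = 925.897 g/mol.
Mass of Mg per formula unit: 1.40 × 24.305 = 34.027 g.
Weight fraction Mg = 34.027 / 925.897 = 0.0368.

3.68 wt%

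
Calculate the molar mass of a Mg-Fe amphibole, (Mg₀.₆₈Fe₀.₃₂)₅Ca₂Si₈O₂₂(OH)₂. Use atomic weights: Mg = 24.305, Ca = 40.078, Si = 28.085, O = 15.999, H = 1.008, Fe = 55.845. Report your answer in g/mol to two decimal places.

862.82 g/mol

M = 3.40*24.305 + 1.60*55.845 + 2*40.078 + 8*28.085 + 24*15.999 + 2*1.008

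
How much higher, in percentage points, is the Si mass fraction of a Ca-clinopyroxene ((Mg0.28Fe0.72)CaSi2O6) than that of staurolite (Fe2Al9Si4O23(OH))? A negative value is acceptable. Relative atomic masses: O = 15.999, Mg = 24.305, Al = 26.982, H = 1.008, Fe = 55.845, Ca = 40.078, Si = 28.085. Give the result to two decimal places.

10.29 percentage points

First mineral: 56.170 g Si in 239.256 g formula = 23.48 wt% Si.
Second mineral: 112.340 g Si in 851.852 g formula = 13.19 wt% Si.
23.48% − 13.19% gives a difference of 10.29 percentage points.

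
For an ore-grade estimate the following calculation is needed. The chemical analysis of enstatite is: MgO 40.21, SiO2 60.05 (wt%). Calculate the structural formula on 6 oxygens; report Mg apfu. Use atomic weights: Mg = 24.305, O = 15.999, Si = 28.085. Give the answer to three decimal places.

40.21 wt% MgO ÷ 40.304 g/mol = 0.99767 mol, giving 0.99767 Mg and 0.99767 O.
60.05 wt% SiO2 ÷ 60.083 g/mol = 0.99945 mol, giving 0.99945 Si and 1.99890 O.
Oxygen sums to 2.99657; scaling by 6/2.99657 = 2.00229 puts the formula on 6 O.
Mg: 0.99767 × 2.00229 = 1.998 atoms per formula unit.

1.998 Mg apfu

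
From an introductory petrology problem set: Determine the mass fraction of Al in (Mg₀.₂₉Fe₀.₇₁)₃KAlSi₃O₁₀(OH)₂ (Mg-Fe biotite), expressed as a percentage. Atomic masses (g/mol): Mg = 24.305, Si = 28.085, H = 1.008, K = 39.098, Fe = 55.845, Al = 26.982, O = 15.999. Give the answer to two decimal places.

M((Mg₀.₂₉Fe₀.₇₁)₃KAlSi₃O₁₀(OH)₂) = 484.434 g/mol.
Al contributes 1 × 26.982 = 26.982 g per mole.
26.982/484.434 = 0.0557 → 5.57%.

5.57 mass %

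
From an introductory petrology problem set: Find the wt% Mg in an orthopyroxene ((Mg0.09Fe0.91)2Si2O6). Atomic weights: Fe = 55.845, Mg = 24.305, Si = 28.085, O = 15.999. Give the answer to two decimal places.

1.69 mass %

Molar mass of (Mg0.09Fe0.91)2Si2O6: 0.18·24.305 + 1.82·55.845 + 2·28.085 + 6·15.999 = 258.177 g/mol.
Mass of Mg per formula unit: 0.18 × 24.305 = 4.375 g.
Weight fraction Mg = 4.375 / 258.177 = 0.0169.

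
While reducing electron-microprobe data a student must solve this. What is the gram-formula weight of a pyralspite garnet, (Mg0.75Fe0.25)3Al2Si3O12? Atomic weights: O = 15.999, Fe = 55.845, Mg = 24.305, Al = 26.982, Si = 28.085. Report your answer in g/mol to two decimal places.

426.78 g/mol

The formula mass is the sum 2.25(24.305) + 0.75(55.845) + 2(26.982) + 3(28.085) + 12(15.999).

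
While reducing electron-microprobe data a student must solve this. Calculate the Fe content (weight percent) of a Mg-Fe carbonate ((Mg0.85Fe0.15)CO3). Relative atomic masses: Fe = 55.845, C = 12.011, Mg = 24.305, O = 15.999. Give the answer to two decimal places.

M((Mg0.85Fe0.15)CO3) = 89.044 g/mol.
Fe contributes 0.15 × 55.845 = 8.377 g per mole.
8.377/89.044 = 0.0941 → 9.41%.

9.41 weight percent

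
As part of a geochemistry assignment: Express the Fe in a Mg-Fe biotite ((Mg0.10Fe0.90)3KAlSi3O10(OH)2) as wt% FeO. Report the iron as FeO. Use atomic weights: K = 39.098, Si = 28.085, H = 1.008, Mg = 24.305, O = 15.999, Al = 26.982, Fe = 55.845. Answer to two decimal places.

38.61 wt%

Formula mass = 502.412 g/mol.
2.70 Fe → 2.7000 mol FeO per formula unit; M(FeO) = 71.844, so FeO mass = 193.979 g.
193.979/502.412 × 100 = 38.61 wt%.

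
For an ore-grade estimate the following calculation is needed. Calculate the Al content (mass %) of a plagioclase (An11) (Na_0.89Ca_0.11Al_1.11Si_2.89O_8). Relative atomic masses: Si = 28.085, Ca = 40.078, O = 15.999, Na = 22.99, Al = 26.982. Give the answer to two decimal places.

11.35 mass %

Formula mass = 0.89·22.99 + 0.11·40.078 + 1.11·26.982 + 2.89·28.085 + 8·15.999 = 263.977 g/mol, of which 29.950 g is Al.
So Al makes up 29.950/263.977 = 0.1135 of the mass, i.e. 11.35%.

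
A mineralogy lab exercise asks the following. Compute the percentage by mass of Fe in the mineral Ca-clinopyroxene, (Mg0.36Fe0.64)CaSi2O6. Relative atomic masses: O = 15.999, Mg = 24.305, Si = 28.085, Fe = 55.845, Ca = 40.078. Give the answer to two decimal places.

15.10 wt%

M((Mg0.36Fe0.64)CaSi2O6) = 236.733 g/mol.
Fe contributes 0.64 × 55.845 = 35.741 g per mole.
35.741/236.733 = 0.1510 → 15.10%.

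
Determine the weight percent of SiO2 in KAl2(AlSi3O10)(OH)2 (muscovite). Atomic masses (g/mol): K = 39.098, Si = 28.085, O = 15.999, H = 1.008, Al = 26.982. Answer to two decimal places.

Formula mass = 398.303 g/mol.
3 Si → 3.0000 mol SiO2 per formula unit; M(SiO2) = 60.083, so SiO2 mass = 180.249 g.
180.249/398.303 × 100 = 45.25 wt%.

45.25 wt%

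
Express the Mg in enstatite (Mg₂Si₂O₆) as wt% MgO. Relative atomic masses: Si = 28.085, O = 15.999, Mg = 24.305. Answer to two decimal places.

Molar mass of Mg₂Si₂O₆ = 2·24.305 + 2·28.085 + 6·15.999 = 200.774 g/mol.
Each formula unit contains 2 Mg, equivalent to 2/1 = 2.0000 mol MgO.
M(MgO) = 1×24.305 + 1×15.999 = 40.304 g/mol.
Mass of MgO per formula unit = 2.0000 × 40.304 = 80.608 g.
MgO wt% = 80.608 / 200.774 × 100 = 40.15%.

40.15 wt%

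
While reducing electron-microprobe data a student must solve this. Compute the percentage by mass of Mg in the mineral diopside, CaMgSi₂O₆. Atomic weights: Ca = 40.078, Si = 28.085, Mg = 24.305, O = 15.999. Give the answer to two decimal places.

M(CaMgSi₂O₆) = 216.547 g/mol.
Mg contributes 1 × 24.305 = 24.305 g per mole.
24.305/216.547 = 0.1122 → 11.22%.

11.22 wt%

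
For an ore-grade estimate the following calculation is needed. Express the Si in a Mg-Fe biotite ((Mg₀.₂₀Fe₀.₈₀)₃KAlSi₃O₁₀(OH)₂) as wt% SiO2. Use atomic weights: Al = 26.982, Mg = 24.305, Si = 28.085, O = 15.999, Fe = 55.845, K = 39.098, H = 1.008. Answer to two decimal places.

36.57 wt%

Molar mass of (Mg₀.₂₀Fe₀.₈₀)₃KAlSi₃O₁₀(OH)₂ = 0.60*24.305 + 2.40*55.845 + 1*39.098 + 1*26.982 + 3*28.085 + 12*15.999 + 2*1.008 = 492.950 g/mol.
Each formula unit contains 3 Si, equivalent to 3/1 = 3.0000 mol SiO2.
M(SiO2) = 1×28.085 + 2×15.999 = 60.083 g/mol.
Mass of SiO2 per formula unit = 3.0000 × 60.083 = 180.249 g.
SiO2 wt% = 180.249 / 492.950 × 100 = 36.57%.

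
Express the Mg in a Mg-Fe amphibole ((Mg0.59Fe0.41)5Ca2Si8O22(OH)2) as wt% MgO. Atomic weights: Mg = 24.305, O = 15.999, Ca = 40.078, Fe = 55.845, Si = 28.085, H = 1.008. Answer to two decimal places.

M((Mg0.59Fe0.41)5Ca2Si8O22(OH)2) = 877.010 g/mol; M(MgO) = 40.304 g/mol.
Moles MgO per formula unit = 2.95 Mg ÷ 1 = 2.9500.
MgO fraction = (2.9500 × 40.304) / 877.010 = 118.897/877.010 = 0.1356.

13.56 wt%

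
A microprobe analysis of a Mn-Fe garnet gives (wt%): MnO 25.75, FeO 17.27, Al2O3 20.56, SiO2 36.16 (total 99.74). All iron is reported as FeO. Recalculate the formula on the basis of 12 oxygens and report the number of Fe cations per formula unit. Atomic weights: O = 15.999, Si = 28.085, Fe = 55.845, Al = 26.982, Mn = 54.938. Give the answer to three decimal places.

MnO (M=70.937): mol = 0.36300; Mn = 0.36300, O = 0.36300.
FeO (M=71.844): mol = 0.24038; Fe = 0.24038, O = 0.24038.
Al2O3 (M=101.961): mol = 0.20165; Al = 0.40330, O = 0.60495.
SiO2 (M=60.083): mol = 0.60183; Si = 0.60183, O = 1.20366.
ΣO = 2.41199; factor = 12/ΣO = 4.97515.
Fe apfu = 0.24038 × 4.97515 = 1.196.

1.196 Fe apfu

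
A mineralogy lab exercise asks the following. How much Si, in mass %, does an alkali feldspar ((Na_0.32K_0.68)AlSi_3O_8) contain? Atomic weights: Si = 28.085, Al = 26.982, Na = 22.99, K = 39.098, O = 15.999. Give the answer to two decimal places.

30.84 mass %

M((Na_0.32K_0.68)AlSi_3O_8) = 273.172 g/mol.
Si contributes 3 × 28.085 = 84.255 g per mole.
84.255/273.172 = 0.3084 → 30.84%.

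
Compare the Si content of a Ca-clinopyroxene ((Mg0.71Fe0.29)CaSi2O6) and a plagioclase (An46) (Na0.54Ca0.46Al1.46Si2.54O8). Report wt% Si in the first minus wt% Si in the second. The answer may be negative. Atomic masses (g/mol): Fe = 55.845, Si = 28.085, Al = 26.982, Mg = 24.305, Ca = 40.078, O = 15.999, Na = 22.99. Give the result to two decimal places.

-1.57 percentage points

First mineral: 56.170 g Si in 225.694 g formula = 24.89 wt% Si.
Second mineral: 71.336 g Si in 269.572 g formula = 26.46 wt% Si.
24.89% − 26.46% gives a difference of -1.57 percentage points.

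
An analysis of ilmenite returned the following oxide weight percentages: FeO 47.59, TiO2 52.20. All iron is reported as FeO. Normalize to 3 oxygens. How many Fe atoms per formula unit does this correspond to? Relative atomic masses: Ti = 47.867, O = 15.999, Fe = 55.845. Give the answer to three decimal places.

1.009 Fe apfu

FeO: 47.59/71.844 = 0.66241 mol → 0.66241 mol Fe, 0.66241 mol O.
TiO2: 52.20/79.865 = 0.65360 mol → 0.65360 mol Ti, 1.30720 mol O.
Total oxygen = 1.96961 mol. Normalization factor = 3/1.96961 = 1.52314.
Fe per 3 O = 0.66241 × 1.52314 = 1.009.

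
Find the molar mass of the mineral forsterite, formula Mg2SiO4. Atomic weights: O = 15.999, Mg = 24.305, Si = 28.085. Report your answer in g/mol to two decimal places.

140.69 g/mol

Mg: 2 × 24.305 = 48.6100
Si: 1 × 28.085 = 28.0850
O: 4 × 15.999 = 63.9960
Summing the contributions gives the formula mass.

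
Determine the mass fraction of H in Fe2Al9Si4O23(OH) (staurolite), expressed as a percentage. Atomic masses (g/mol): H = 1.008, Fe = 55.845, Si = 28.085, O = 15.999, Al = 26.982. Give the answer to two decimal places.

0.12 wt%

Molar mass of Fe2Al9Si4O23(OH): 2*55.845 + 9*26.982 + 4*28.085 + 24*15.999 + 1*1.008 = 851.852 g/mol.
Mass of H per formula unit: 1 × 1.008 = 1.008 g.
Weight fraction H = 1.008 / 851.852 = 0.0012.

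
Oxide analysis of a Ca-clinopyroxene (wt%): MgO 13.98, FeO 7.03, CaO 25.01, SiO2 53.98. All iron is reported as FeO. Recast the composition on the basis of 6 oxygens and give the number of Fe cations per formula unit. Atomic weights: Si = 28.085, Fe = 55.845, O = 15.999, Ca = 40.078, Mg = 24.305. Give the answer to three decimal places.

0.218 Fe apfu

13.98 wt% MgO ÷ 40.304 g/mol = 0.34686 mol, giving 0.34686 Mg and 0.34686 O.
7.03 wt% FeO ÷ 71.844 g/mol = 0.09785 mol, giving 0.09785 Fe and 0.09785 O.
25.01 wt% CaO ÷ 56.077 g/mol = 0.44599 mol, giving 0.44599 Ca and 0.44599 O.
53.98 wt% SiO2 ÷ 60.083 g/mol = 0.89842 mol, giving 0.89842 Si and 1.79684 O.
Oxygen sums to 2.68754; scaling by 6/2.68754 = 2.23252 puts the formula on 6 O.
Fe: 0.09785 × 2.23252 = 0.218 atoms per formula unit.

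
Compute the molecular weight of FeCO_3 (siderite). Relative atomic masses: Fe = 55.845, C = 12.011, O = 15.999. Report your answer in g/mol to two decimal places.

115.85 g/mol

The formula mass is the sum 1*55.845 + 1*12.011 + 3*15.999.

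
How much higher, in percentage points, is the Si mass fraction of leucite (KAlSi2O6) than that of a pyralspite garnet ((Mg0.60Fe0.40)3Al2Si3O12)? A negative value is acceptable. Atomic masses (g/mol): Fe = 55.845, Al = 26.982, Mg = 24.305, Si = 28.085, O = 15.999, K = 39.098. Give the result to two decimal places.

6.63 percentage points

M(KAlSi2O6) = 218.244 g/mol, so wt% Si = 56.170/218.244 × 100 = 25.74%.
M((Mg0.60Fe0.40)3Al2Si3O12) = 440.970 g/mol, so wt% Si = 84.255/440.970 × 100 = 19.11%.
25.74 − 19.11 = 6.63 pp.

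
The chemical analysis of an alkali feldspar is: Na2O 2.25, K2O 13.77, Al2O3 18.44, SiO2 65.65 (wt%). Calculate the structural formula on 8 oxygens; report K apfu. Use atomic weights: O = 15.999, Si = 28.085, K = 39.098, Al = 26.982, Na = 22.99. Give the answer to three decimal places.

Na2O: 2.25/61.979 = 0.03630 mol → 0.07260 mol Na, 0.03630 mol O.
K2O: 13.77/94.195 = 0.14619 mol → 0.29238 mol K, 0.14619 mol O.
Al2O3: 18.44/101.961 = 0.18085 mol → 0.36170 mol Al, 0.54255 mol O.
SiO2: 65.65/60.083 = 1.09266 mol → 1.09266 mol Si, 2.18532 mol O.
Total oxygen = 2.91036 mol. Normalization factor = 8/2.91036 = 2.74880.
K per 8 O = 0.29238 × 2.74880 = 0.804.

0.804 K apfu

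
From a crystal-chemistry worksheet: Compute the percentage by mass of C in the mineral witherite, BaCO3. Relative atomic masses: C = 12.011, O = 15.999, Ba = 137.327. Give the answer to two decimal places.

Molar mass of BaCO3: 1·137.327 + 1·12.011 + 3·15.999 = 197.335 g/mol.
Mass of C per formula unit: 1 × 12.011 = 12.011 g.
Weight fraction C = 12.011 / 197.335 = 0.0609.

6.09 wt%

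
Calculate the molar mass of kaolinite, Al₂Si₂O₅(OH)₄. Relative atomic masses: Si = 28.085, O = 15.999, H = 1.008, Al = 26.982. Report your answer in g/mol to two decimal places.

Al: 2 × 26.982 = 53.9640
Si: 2 × 28.085 = 56.1700
O: 9 × 15.999 = 143.9910
H: 4 × 1.008 = 4.0320
Summing the contributions gives the formula mass.

258.16 g/mol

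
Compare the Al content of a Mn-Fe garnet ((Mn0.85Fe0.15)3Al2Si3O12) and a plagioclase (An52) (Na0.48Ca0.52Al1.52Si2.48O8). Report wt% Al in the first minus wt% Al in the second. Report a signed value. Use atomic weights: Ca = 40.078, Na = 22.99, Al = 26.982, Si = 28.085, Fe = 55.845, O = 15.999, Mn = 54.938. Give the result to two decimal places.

M((Mn0.85Fe0.15)3Al2Si3O12) = 495.429 g/mol, so wt% Al = 53.964/495.429 × 100 = 10.89%.
M(Na0.48Ca0.52Al1.52Si2.48O8) = 270.531 g/mol, so wt% Al = 41.013/270.531 × 100 = 15.16%.
10.89 − 15.16 = -4.27 pp.

-4.27 percentage points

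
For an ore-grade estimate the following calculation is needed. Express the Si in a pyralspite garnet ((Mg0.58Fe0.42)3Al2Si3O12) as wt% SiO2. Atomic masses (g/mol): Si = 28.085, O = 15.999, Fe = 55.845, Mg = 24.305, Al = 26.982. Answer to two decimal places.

M((Mg0.58Fe0.42)3Al2Si3O12) = 442.862 g/mol; M(SiO2) = 60.083 g/mol.
Moles SiO2 per formula unit = 3 Si ÷ 1 = 3.0000.
SiO2 fraction = (3.0000 × 60.083) / 442.862 = 180.249/442.862 = 0.4070.

40.70 wt%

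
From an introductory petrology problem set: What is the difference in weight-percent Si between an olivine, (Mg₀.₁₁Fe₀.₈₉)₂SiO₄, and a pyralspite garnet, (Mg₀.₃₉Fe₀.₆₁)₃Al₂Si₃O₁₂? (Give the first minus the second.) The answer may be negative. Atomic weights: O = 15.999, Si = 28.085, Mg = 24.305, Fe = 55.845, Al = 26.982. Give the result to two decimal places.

-4.01 percentage points

First mineral: 28.085 g Si in 196.832 g formula = 14.27 wt% Si.
Second mineral: 84.255 g Si in 460.840 g formula = 18.28 wt% Si.
14.27% − 18.28% gives a difference of -4.01 percentage points.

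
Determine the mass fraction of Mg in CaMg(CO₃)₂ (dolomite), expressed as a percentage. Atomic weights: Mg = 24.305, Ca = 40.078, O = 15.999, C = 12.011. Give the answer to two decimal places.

M(CaMg(CO₃)₂) = 184.399 g/mol.
Mg contributes 1 × 24.305 = 24.305 g per mole.
24.305/184.399 = 0.1318 → 13.18%.

13.18 weight percent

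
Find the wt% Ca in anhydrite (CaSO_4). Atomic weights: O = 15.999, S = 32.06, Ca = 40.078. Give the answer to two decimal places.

Formula mass = 1·40.078 + 1·32.06 + 4·15.999 = 136.134 g/mol, of which 40.078 g is Ca.
So Ca makes up 40.078/136.134 = 0.2944 of the mass, i.e. 29.44%.

29.44 wt%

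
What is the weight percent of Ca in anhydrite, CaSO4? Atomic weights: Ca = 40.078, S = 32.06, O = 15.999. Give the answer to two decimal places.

29.44 mass %

Molar mass of CaSO4: 1*40.078 + 1*32.06 + 4*15.999 = 136.134 g/mol.
Mass of Ca per formula unit: 1 × 40.078 = 40.078 g.
Weight fraction Ca = 40.078 / 136.134 = 0.2944.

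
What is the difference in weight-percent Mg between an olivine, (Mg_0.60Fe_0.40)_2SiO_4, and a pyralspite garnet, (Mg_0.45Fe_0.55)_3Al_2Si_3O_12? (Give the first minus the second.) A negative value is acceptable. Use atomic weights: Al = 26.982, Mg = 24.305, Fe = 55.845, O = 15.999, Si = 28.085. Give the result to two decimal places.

Mg in (Mg_0.60Fe_0.40)_2SiO_4: molar mass 165.923 g/mol; 1.20×24.305 = 29.166 g → 17.58 wt%.
Mg in (Mg_0.45Fe_0.55)_3Al_2Si_3O_12: molar mass 455.163 g/mol; 1.35×24.305 = 32.812 g → 7.21 wt%.
Difference = 17.58 − 7.21 = 10.37 percentage points.

10.37 percentage points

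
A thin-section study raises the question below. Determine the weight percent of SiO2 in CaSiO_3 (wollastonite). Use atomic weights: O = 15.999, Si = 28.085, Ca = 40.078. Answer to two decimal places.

51.72 wt%

Formula mass = 116.160 g/mol.
1 Si → 1.0000 mol SiO2 per formula unit; M(SiO2) = 60.083, so SiO2 mass = 60.083 g.
60.083/116.160 × 100 = 51.72 wt%.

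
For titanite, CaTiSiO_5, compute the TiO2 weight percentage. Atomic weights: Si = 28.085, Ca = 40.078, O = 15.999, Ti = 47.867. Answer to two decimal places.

40.74 wt%

M(CaTiSiO_5) = 196.025 g/mol; M(TiO2) = 79.865 g/mol.
Moles TiO2 per formula unit = 1 Ti ÷ 1 = 1.0000.
TiO2 fraction = (1.0000 × 79.865) / 196.025 = 79.865/196.025 = 0.4074.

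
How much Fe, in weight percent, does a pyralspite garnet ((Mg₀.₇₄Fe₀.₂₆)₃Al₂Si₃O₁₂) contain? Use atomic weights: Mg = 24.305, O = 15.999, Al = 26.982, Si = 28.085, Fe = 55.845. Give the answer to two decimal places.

10.18 weight percent

Molar mass of (Mg₀.₇₄Fe₀.₂₆)₃Al₂Si₃O₁₂: 2.22*24.305 + 0.78*55.845 + 2*26.982 + 3*28.085 + 12*15.999 = 427.723 g/mol.
Mass of Fe per formula unit: 0.78 × 55.845 = 43.559 g.
Weight fraction Fe = 43.559 / 427.723 = 0.1018.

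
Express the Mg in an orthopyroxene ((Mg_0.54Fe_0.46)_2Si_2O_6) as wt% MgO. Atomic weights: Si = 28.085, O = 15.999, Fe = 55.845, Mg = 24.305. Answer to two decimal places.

Formula mass = 229.791 g/mol.
1.08 Mg → 1.0800 mol MgO per formula unit; M(MgO) = 40.304, so MgO mass = 43.528 g.
43.528/229.791 × 100 = 18.94 wt%.

18.94 wt%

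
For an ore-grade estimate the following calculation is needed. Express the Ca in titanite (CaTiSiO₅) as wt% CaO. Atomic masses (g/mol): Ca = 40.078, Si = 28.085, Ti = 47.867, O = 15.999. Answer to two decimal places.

Formula mass = 196.025 g/mol.
1 Ca → 1.0000 mol CaO per formula unit; M(CaO) = 56.077, so CaO mass = 56.077 g.
56.077/196.025 × 100 = 28.61 wt%.

28.61 wt%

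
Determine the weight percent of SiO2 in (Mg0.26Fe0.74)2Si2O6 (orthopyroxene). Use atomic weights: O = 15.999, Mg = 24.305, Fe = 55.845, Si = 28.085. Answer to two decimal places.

Molar mass of (Mg0.26Fe0.74)2Si2O6 = 0.52*24.305 + 1.48*55.845 + 2*28.085 + 6*15.999 = 247.453 g/mol.
Each formula unit contains 2 Si, equivalent to 2/1 = 2.0000 mol SiO2.
M(SiO2) = 1×28.085 + 2×15.999 = 60.083 g/mol.
Mass of SiO2 per formula unit = 2.0000 × 60.083 = 120.166 g.
SiO2 wt% = 120.166 / 247.453 × 100 = 48.56%.

48.56 wt%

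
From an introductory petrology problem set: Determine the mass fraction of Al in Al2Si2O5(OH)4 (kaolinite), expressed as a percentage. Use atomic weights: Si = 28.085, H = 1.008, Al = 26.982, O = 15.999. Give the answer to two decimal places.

M(Al2Si2O5(OH)4) = 258.157 g/mol.
Al contributes 2 × 26.982 = 53.964 g per mole.
53.964/258.157 = 0.2090 → 20.90%.

20.90 wt%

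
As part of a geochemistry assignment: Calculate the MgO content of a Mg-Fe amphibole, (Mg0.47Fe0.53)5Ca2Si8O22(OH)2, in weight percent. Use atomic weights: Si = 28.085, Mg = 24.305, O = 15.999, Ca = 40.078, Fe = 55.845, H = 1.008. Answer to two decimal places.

Molar mass of (Mg0.47Fe0.53)5Ca2Si8O22(OH)2 = 2.35*24.305 + 2.65*55.845 + 2*40.078 + 8*28.085 + 24*15.999 + 2*1.008 = 895.934 g/mol.
Each formula unit contains 2.35 Mg, equivalent to 2.35/1 = 2.3500 mol MgO.
M(MgO) = 1×24.305 + 1×15.999 = 40.304 g/mol.
Mass of MgO per formula unit = 2.3500 × 40.304 = 94.714 g.
MgO wt% = 94.714 / 895.934 × 100 = 10.57%.

10.57 wt%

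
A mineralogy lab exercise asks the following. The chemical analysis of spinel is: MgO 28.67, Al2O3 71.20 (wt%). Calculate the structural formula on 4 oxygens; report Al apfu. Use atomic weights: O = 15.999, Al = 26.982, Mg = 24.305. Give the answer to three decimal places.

MgO: 28.67/40.304 = 0.71134 mol → 0.71134 mol Mg, 0.71134 mol O.
Al2O3: 71.20/101.961 = 0.69831 mol → 1.39662 mol Al, 2.09493 mol O.
Total oxygen = 2.80627 mol. Normalization factor = 4/2.80627 = 1.42538.
Al per 4 O = 1.39662 × 1.42538 = 1.991.

1.991 Al apfu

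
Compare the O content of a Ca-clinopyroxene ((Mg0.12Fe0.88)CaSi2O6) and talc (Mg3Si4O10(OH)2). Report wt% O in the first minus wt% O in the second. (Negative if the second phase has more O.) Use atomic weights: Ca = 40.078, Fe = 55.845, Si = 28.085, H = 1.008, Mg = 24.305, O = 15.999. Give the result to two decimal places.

-11.33 percentage points

First mineral: 95.994 g O in 244.302 g formula = 39.29 wt% O.
Second mineral: 191.988 g O in 379.259 g formula = 50.62 wt% O.
39.29% − 50.62% gives a difference of -11.33 percentage points.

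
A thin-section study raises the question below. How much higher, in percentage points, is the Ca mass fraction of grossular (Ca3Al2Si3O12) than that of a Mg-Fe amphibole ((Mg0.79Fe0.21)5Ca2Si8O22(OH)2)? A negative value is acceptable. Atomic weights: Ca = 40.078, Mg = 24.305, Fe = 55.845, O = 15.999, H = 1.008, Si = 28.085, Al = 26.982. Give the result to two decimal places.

17.21 percentage points

First mineral: 120.234 g Ca in 450.441 g formula = 26.69 wt% Ca.
Second mineral: 80.156 g Ca in 845.470 g formula = 9.48 wt% Ca.
26.69% − 9.48% gives a difference of 17.21 percentage points.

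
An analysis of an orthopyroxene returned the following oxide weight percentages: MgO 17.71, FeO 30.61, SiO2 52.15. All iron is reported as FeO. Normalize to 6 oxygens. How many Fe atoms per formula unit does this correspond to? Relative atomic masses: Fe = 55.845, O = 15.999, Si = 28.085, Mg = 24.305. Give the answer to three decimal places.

0.983 Fe apfu

MgO (M=40.304): mol = 0.43941; Mg = 0.43941, O = 0.43941.
FeO (M=71.844): mol = 0.42606; Fe = 0.42606, O = 0.42606.
SiO2 (M=60.083): mol = 0.86797; Si = 0.86797, O = 1.73594.
ΣO = 2.60141; factor = 6/ΣO = 2.30644.
Fe apfu = 0.42606 × 2.30644 = 0.983.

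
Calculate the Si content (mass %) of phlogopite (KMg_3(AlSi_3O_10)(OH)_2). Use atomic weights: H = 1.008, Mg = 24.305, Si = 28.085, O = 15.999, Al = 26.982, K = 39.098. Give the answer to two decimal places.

Formula mass = 1×39.098 + 3×24.305 + 1×26.982 + 3×28.085 + 12×15.999 + 2×1.008 = 417.254 g/mol, of which 84.255 g is Si.
So Si makes up 84.255/417.254 = 0.2019 of the mass, i.e. 20.19%.

20.19 mass %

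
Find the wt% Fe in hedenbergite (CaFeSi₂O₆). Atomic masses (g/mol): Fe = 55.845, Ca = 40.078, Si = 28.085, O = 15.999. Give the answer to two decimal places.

22.51 wt%

M(CaFeSi₂O₆) = 248.087 g/mol.
Fe contributes 1 × 55.845 = 55.845 g per mole.
55.845/248.087 = 0.2251 → 22.51%.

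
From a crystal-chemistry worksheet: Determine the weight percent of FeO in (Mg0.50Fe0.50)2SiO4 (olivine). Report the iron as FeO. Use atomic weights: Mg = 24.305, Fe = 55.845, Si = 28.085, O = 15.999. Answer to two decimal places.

41.71 wt%

Molar mass of (Mg0.50Fe0.50)2SiO4 = 1×24.305 + 1×55.845 + 1×28.085 + 4×15.999 = 172.231 g/mol.
Each formula unit contains 1 Fe, equivalent to 1/1 = 1.0000 mol FeO.
M(FeO) = 1×55.845 + 1×15.999 = 71.844 g/mol.
Mass of FeO per formula unit = 1.0000 × 71.844 = 71.844 g.
FeO wt% = 71.844 / 172.231 × 100 = 41.71%.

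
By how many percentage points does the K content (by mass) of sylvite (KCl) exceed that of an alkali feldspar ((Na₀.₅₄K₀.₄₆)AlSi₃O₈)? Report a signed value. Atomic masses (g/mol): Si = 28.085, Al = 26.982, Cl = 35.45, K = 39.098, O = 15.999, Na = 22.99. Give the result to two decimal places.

First mineral: 39.098 g K in 74.548 g formula = 52.45 wt% K.
Second mineral: 17.985 g K in 269.629 g formula = 6.67 wt% K.
52.45% − 6.67% gives a difference of 45.78 percentage points.

45.78 percentage points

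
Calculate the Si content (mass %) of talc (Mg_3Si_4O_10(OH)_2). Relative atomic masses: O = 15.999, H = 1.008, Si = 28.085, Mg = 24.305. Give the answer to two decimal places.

29.62 mass %

Formula mass = 3×24.305 + 4×28.085 + 12×15.999 + 2×1.008 = 379.259 g/mol, of which 112.340 g is Si.
So Si makes up 112.340/379.259 = 0.2962 of the mass, i.e. 29.62%.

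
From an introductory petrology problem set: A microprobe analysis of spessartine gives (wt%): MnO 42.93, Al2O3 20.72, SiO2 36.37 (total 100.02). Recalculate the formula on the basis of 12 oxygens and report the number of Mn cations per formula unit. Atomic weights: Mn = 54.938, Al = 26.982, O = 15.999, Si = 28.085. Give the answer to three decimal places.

42.93 wt% MnO ÷ 70.937 g/mol = 0.60518 mol, giving 0.60518 Mn and 0.60518 O.
20.72 wt% Al2O3 ÷ 101.961 g/mol = 0.20321 mol, giving 0.40642 Al and 0.60963 O.
36.37 wt% SiO2 ÷ 60.083 g/mol = 0.60533 mol, giving 0.60533 Si and 1.21066 O.
Oxygen sums to 2.42547; scaling by 12/2.42547 = 4.94749 puts the formula on 12 O.
Mn: 0.60518 × 4.94749 = 2.994 atoms per formula unit.

2.994 Mn apfu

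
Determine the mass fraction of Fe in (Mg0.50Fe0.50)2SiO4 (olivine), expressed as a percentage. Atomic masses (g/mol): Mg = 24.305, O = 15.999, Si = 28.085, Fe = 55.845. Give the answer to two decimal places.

32.42 weight percent

M((Mg0.50Fe0.50)2SiO4) = 172.231 g/mol.
Fe contributes 1 × 55.845 = 55.845 g per mole.
55.845/172.231 = 0.3242 → 32.42%.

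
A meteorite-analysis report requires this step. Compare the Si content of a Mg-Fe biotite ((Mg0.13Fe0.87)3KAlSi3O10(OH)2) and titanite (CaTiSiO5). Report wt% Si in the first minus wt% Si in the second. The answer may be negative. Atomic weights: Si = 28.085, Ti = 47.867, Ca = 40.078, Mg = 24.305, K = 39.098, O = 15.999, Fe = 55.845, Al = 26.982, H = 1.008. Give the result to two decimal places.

2.54 percentage points

Si in (Mg0.13Fe0.87)3KAlSi3O10(OH)2: molar mass 499.573 g/mol; 3×28.085 = 84.255 g → 16.87 wt%.
Si in CaTiSiO5: molar mass 196.025 g/mol; 1×28.085 = 28.085 g → 14.33 wt%.
Difference = 16.87 − 14.33 = 2.54 percentage points.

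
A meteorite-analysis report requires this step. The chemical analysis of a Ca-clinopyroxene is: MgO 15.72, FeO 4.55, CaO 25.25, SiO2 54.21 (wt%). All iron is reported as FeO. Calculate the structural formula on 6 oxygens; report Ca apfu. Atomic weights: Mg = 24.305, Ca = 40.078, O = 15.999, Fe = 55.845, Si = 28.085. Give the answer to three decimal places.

15.72 wt% MgO ÷ 40.304 g/mol = 0.39004 mol, giving 0.39004 Mg and 0.39004 O.
4.55 wt% FeO ÷ 71.844 g/mol = 0.06333 mol, giving 0.06333 Fe and 0.06333 O.
25.25 wt% CaO ÷ 56.077 g/mol = 0.45027 mol, giving 0.45027 Ca and 0.45027 O.
54.21 wt% SiO2 ÷ 60.083 g/mol = 0.90225 mol, giving 0.90225 Si and 1.80450 O.
Oxygen sums to 2.70814; scaling by 6/2.70814 = 2.21554 puts the formula on 6 O.
Ca: 0.45027 × 2.21554 = 0.998 atoms per formula unit.

0.998 Ca apfu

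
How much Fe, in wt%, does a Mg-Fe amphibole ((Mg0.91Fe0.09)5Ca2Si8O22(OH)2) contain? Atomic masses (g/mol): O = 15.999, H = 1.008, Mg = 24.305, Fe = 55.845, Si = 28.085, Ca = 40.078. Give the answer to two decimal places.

Molar mass of (Mg0.91Fe0.09)5Ca2Si8O22(OH)2: 4.55×24.305 + 0.45×55.845 + 2×40.078 + 8×28.085 + 24×15.999 + 2×1.008 = 826.546 g/mol.
Mass of Fe per formula unit: 0.45 × 55.845 = 25.130 g.
Weight fraction Fe = 25.130 / 826.546 = 0.0304.

3.04 wt%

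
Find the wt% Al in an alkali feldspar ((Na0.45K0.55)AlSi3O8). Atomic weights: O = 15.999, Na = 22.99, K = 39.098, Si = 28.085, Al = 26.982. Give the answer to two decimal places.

9.95 mass %

Molar mass of (Na0.45K0.55)AlSi3O8: 0.45*22.99 + 0.55*39.098 + 1*26.982 + 3*28.085 + 8*15.999 = 271.078 g/mol.
Mass of Al per formula unit: 1 × 26.982 = 26.982 g.
Weight fraction Al = 26.982 / 271.078 = 0.0995.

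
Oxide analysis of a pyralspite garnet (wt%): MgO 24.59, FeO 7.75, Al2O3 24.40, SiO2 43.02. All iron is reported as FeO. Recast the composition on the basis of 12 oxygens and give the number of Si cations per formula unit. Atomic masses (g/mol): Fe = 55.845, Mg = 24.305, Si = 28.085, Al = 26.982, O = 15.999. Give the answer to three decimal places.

2.996 Si apfu

MgO: 24.59/40.304 = 0.61011 mol → 0.61011 mol Mg, 0.61011 mol O.
FeO: 7.75/71.844 = 0.10787 mol → 0.10787 mol Fe, 0.10787 mol O.
Al2O3: 24.40/101.961 = 0.23931 mol → 0.47862 mol Al, 0.71793 mol O.
SiO2: 43.02/60.083 = 0.71601 mol → 0.71601 mol Si, 1.43202 mol O.
Total oxygen = 2.86793 mol. Normalization factor = 12/2.86793 = 4.18420.
Si per 12 O = 0.71601 × 4.18420 = 2.996.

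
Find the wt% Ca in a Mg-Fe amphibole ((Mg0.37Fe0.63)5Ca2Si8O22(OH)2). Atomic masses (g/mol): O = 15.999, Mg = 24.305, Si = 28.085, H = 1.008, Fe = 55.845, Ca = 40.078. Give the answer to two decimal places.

8.79 wt%

Molar mass of (Mg0.37Fe0.63)5Ca2Si8O22(OH)2: 1.85·24.305 + 3.15·55.845 + 2·40.078 + 8·28.085 + 24·15.999 + 2·1.008 = 911.704 g/mol.
Mass of Ca per formula unit: 2 × 40.078 = 80.156 g.
Weight fraction Ca = 80.156 / 911.704 = 0.0879.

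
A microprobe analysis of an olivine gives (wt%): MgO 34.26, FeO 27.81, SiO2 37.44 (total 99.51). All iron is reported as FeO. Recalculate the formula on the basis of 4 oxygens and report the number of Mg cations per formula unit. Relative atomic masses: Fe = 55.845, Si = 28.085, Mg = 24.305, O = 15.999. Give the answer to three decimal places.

1.369 Mg apfu

MgO (M=40.304): mol = 0.85004; Mg = 0.85004, O = 0.85004.
FeO (M=71.844): mol = 0.38709; Fe = 0.38709, O = 0.38709.
SiO2 (M=60.083): mol = 0.62314; Si = 0.62314, O = 1.24628.
ΣO = 2.48341; factor = 4/ΣO = 1.61069.
Mg apfu = 0.85004 × 1.61069 = 1.369.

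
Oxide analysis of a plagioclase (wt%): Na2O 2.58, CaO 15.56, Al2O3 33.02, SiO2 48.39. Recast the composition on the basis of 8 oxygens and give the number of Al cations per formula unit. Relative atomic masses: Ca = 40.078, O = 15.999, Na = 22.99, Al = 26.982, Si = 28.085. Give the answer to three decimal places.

Na2O (M=61.979): mol = 0.04163; Na = 0.08326, O = 0.04163.
CaO (M=56.077): mol = 0.27748; Ca = 0.27748, O = 0.27748.
Al2O3 (M=101.961): mol = 0.32385; Al = 0.64770, O = 0.97155.
SiO2 (M=60.083): mol = 0.80539; Si = 0.80539, O = 1.61078.
ΣO = 2.90144; factor = 8/ΣO = 2.75725.
Al apfu = 0.64770 × 2.75725 = 1.786.

1.786 Al apfu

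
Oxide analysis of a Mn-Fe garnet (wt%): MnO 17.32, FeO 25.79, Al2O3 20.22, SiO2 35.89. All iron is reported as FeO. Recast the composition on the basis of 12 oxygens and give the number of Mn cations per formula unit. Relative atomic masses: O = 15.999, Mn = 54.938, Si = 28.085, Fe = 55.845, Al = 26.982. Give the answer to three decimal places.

1.225 Mn apfu

MnO: 17.32/70.937 = 0.24416 mol → 0.24416 mol Mn, 0.24416 mol O.
FeO: 25.79/71.844 = 0.35897 mol → 0.35897 mol Fe, 0.35897 mol O.
Al2O3: 20.22/101.961 = 0.19831 mol → 0.39662 mol Al, 0.59493 mol O.
SiO2: 35.89/60.083 = 0.59734 mol → 0.59734 mol Si, 1.19468 mol O.
Total oxygen = 2.39274 mol. Normalization factor = 12/2.39274 = 5.01517.
Mn per 12 O = 0.24416 × 5.01517 = 1.225.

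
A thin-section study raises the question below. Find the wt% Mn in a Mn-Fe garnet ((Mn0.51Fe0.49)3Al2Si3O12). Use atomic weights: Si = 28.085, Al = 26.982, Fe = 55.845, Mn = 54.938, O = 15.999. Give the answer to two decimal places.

Formula mass = 1.53*54.938 + 1.47*55.845 + 2*26.982 + 3*28.085 + 12*15.999 = 496.354 g/mol, of which 84.055 g is Mn.
So Mn makes up 84.055/496.354 = 0.1693 of the mass, i.e. 16.93%.

16.93 wt%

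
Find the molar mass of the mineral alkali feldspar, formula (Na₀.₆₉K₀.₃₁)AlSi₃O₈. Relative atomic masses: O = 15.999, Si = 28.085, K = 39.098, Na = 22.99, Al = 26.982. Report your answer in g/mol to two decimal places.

The formula mass is the sum 0.69*22.99 + 0.31*39.098 + 1*26.982 + 3*28.085 + 8*15.999.

267.21 g/mol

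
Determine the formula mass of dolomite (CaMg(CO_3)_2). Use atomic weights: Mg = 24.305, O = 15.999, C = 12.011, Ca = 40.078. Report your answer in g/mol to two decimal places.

184.40 g/mol

The formula mass is the sum 1*40.078 + 1*24.305 + 2*12.011 + 6*15.999.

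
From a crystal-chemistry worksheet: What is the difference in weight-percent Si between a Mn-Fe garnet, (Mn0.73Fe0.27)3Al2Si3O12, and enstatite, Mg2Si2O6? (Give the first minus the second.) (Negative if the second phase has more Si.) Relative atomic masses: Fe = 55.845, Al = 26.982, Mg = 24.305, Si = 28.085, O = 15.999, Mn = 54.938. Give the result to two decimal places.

-10.98 percentage points

Si in (Mn0.73Fe0.27)3Al2Si3O12: molar mass 495.756 g/mol; 3×28.085 = 84.255 g → 17.00 wt%.
Si in Mg2Si2O6: molar mass 200.774 g/mol; 2×28.085 = 56.170 g → 27.98 wt%.
Difference = 17.00 − 27.98 = -10.98 percentage points.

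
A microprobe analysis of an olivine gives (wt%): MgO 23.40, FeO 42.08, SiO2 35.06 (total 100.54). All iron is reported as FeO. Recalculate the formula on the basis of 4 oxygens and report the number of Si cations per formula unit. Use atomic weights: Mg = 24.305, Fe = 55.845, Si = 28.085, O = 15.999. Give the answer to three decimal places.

MgO (M=40.304): mol = 0.58059; Mg = 0.58059, O = 0.58059.
FeO (M=71.844): mol = 0.58571; Fe = 0.58571, O = 0.58571.
SiO2 (M=60.083): mol = 0.58353; Si = 0.58353, O = 1.16706.
ΣO = 2.33336; factor = 4/ΣO = 1.71427.
Si apfu = 0.58353 × 1.71427 = 1.000.

1.000 Si apfu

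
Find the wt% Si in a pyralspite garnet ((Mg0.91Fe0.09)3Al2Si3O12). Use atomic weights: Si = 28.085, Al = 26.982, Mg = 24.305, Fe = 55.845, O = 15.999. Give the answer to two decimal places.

20.47 wt%

M((Mg0.91Fe0.09)3Al2Si3O12) = 411.638 g/mol.
Si contributes 3 × 28.085 = 84.255 g per mole.
84.255/411.638 = 0.2047 → 20.47%.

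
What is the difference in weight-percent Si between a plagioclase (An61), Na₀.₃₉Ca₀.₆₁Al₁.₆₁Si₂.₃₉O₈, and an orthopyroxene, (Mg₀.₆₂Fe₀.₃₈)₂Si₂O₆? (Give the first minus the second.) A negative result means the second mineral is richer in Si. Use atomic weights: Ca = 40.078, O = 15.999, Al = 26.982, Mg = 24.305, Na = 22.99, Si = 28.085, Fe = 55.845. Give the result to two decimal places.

-0.31 percentage points

M(Na₀.₃₉Ca₀.₆₁Al₁.₆₁Si₂.₃₉O₈) = 271.970 g/mol, so wt% Si = 67.123/271.970 × 100 = 24.68%.
M((Mg₀.₆₂Fe₀.₃₈)₂Si₂O₆) = 224.744 g/mol, so wt% Si = 56.170/224.744 × 100 = 24.99%.
24.68 − 24.99 = -0.31 pp.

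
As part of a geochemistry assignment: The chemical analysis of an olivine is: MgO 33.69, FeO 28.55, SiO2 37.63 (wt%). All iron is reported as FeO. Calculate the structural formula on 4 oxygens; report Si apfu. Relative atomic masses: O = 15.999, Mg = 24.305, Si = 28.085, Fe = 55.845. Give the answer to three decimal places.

33.69 wt% MgO ÷ 40.304 g/mol = 0.83590 mol, giving 0.83590 Mg and 0.83590 O.
28.55 wt% FeO ÷ 71.844 g/mol = 0.39739 mol, giving 0.39739 Fe and 0.39739 O.
37.63 wt% SiO2 ÷ 60.083 g/mol = 0.62630 mol, giving 0.62630 Si and 1.25260 O.
Oxygen sums to 2.48589; scaling by 4/2.48589 = 1.60908 puts the formula on 4 O.
Si: 0.62630 × 1.60908 = 1.008 atoms per formula unit.

1.008 Si apfu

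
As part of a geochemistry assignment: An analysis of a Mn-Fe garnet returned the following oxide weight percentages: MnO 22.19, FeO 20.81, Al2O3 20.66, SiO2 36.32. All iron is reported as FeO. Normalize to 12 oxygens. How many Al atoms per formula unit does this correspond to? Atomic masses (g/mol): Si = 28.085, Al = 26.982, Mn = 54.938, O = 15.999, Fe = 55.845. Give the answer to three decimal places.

MnO: 22.19/70.937 = 0.31281 mol → 0.31281 mol Mn, 0.31281 mol O.
FeO: 20.81/71.844 = 0.28966 mol → 0.28966 mol Fe, 0.28966 mol O.
Al2O3: 20.66/101.961 = 0.20263 mol → 0.40526 mol Al, 0.60789 mol O.
SiO2: 36.32/60.083 = 0.60450 mol → 0.60450 mol Si, 1.20900 mol O.
Total oxygen = 2.41936 mol. Normalization factor = 12/2.41936 = 4.95999.
Al per 12 O = 0.40526 × 4.95999 = 2.010.

2.010 Al apfu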